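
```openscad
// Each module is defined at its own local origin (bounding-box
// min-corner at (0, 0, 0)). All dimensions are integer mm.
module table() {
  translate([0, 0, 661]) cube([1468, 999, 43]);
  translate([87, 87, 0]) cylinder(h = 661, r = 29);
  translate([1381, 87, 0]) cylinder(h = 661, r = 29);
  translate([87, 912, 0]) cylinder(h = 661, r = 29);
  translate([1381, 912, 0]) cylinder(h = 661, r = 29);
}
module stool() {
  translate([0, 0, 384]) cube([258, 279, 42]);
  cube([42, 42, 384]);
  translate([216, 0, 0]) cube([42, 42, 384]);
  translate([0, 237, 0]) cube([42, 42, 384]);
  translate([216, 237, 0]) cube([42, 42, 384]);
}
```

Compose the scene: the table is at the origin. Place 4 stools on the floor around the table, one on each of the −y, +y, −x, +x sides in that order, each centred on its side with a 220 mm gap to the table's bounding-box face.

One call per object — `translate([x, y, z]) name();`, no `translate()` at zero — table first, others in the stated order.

table();
translate([605, -499, 0]) stool();
translate([605, 1219, 0]) stool();
translate([-478, 360, 0]) stool();
translate([1688, 360, 0]) stool();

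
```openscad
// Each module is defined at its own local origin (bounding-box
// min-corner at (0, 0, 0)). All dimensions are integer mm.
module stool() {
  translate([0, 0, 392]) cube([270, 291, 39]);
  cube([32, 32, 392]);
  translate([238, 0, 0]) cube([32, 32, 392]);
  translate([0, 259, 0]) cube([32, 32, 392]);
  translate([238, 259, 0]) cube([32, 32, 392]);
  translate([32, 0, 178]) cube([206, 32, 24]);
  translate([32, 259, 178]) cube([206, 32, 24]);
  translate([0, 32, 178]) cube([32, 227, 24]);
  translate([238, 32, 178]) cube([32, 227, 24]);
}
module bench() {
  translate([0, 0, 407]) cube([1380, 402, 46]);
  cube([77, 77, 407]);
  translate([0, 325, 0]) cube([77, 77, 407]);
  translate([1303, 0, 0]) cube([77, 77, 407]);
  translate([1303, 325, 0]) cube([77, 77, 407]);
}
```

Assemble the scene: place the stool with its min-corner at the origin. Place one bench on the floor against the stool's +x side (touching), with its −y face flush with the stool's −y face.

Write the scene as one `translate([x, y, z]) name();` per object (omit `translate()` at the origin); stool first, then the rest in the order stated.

stool();
translate([270, 0, 0]) bench();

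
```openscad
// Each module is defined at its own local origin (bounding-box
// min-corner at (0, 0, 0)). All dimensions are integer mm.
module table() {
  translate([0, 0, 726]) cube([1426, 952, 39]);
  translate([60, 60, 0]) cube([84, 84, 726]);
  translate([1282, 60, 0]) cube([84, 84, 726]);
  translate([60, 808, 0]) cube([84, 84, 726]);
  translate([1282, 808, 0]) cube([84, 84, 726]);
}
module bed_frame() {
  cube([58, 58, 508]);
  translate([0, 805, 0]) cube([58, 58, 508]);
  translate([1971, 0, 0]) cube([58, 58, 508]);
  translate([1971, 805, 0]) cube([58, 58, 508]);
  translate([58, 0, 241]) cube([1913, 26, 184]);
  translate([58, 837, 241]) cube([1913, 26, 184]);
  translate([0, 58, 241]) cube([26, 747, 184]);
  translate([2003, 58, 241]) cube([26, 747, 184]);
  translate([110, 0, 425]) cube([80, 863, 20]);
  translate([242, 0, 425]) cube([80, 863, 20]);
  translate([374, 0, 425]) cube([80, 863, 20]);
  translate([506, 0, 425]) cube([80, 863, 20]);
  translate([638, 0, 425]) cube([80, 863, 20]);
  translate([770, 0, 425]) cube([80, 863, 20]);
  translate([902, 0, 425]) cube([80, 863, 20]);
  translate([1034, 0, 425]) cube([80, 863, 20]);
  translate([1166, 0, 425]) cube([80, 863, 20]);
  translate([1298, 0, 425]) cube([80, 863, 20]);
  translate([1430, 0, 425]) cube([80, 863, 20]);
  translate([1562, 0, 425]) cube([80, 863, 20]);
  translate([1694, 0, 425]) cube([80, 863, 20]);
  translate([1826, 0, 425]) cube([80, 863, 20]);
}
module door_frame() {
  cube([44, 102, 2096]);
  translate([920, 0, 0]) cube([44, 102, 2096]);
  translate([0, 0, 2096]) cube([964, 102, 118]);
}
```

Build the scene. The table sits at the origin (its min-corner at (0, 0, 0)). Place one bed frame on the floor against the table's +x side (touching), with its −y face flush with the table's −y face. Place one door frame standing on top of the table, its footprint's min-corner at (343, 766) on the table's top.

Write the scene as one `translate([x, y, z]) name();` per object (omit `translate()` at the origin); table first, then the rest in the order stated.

table();
translate([1426, 0, 0]) bed_frame();
translate([343, 766, 765]) door_frame();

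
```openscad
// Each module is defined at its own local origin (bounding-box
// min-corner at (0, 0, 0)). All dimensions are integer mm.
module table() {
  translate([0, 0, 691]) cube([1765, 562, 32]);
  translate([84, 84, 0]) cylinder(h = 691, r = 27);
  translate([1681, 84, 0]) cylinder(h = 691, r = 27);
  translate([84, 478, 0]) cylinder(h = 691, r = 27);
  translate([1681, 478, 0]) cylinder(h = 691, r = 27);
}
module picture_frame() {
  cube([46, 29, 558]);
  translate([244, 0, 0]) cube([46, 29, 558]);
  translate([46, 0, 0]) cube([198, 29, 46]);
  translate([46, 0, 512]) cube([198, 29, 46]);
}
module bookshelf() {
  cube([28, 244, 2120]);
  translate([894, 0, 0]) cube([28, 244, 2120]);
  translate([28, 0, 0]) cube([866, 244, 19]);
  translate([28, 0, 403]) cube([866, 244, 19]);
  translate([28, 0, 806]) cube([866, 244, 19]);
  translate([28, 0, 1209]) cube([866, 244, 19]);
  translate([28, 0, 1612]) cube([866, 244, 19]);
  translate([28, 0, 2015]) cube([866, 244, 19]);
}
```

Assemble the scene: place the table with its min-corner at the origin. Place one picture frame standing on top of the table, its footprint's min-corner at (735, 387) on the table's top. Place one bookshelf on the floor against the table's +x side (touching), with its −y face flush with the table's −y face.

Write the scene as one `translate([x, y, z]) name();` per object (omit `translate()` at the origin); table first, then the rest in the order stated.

table();
translate([735, 387, 723]) picture_frame();
translate([1765, 0, 0]) bookshelf();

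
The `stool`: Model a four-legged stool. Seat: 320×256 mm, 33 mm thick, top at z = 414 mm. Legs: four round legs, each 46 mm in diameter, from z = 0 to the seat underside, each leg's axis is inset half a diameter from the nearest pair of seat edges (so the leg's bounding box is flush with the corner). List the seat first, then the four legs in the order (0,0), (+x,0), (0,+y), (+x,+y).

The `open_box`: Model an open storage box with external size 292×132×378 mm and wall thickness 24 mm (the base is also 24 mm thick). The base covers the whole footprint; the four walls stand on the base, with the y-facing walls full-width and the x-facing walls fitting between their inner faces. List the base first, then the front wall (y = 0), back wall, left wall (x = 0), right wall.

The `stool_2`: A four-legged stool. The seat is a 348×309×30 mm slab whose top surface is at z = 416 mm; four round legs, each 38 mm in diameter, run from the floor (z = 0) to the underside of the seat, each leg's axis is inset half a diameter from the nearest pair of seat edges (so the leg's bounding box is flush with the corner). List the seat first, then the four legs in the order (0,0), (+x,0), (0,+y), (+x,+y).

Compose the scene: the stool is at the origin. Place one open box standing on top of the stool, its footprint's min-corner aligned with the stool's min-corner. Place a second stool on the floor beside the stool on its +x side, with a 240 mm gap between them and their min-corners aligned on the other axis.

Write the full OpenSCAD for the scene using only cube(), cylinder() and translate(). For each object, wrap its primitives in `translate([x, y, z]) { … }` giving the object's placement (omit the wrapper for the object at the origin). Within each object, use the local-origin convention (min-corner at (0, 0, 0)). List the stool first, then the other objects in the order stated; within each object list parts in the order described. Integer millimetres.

translate([0, 0, 381]) cube([320, 256, 33]);
translate([23, 23, 0]) cylinder(h = 381, r = 23);
translate([297, 23, 0]) cylinder(h = 381, r = 23);
translate([23, 233, 0]) cylinder(h = 381, r = 23);
translate([297, 233, 0]) cylinder(h = 381, r = 23);
translate([0, 0, 414]) {
  cube([292, 132, 24]);
  translate([0, 0, 24]) cube([292, 24, 354]);
  translate([0, 108, 24]) cube([292, 24, 354]);
  translate([0, 24, 24]) cube([24, 84, 354]);
  translate([268, 24, 24]) cube([24, 84, 354]);
}
translate([560, 0, 0]) {
  translate([0, 0, 386]) cube([348, 309, 30]);
  translate([19, 19, 0]) cylinder(h = 386, r = 19);
  translate([329, 19, 0]) cylinder(h = 386, r = 19);
  translate([19, 290, 0]) cylinder(h = 386, r = 19);
  translate([329, 290, 0]) cylinder(h = 386, r = 19);
}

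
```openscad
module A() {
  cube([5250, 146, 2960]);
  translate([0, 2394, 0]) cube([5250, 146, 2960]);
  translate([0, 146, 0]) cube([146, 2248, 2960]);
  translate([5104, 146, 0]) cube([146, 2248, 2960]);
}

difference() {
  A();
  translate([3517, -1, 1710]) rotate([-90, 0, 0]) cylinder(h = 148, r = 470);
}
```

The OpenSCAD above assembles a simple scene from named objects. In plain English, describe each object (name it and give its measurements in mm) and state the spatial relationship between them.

A is a box-shaped house frame (walls only): outside footprint 5250×2540 mm, wall height 2960 mm, wall thickness 146 mm. The two y-facing walls run the full x-width; the two x-facing walls fit between the inner faces of the y-facing walls.

The house frame has a circular hole of radius 470 mm through its front wall, centred at (x = 3517, z = 1710).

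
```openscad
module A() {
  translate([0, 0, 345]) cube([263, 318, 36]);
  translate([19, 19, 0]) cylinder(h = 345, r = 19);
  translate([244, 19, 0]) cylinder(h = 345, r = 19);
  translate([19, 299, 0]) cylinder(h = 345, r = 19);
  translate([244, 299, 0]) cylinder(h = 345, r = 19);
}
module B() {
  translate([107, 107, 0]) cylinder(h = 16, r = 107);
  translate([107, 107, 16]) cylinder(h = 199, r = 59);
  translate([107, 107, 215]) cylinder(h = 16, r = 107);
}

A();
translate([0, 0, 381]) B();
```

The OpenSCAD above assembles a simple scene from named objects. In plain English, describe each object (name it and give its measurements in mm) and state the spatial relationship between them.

A is a four-legged stool. The seat is a 263×318×36 mm slab whose top surface is at z = 381 mm; four round legs, each 38 mm in diameter, run from the floor (z = 0) to the underside of the seat, each leg's axis is inset half a diameter from the nearest pair of seat edges (so the leg's bounding box is flush with the corner).

B is a spool: two coaxial disc flanges of radius 107 mm and thickness 16 mm, joined by a core cylinder of radius 59 mm and height 199 mm. The lower flange rests on z = 0 and the three cylinders share a vertical axis.

The spool is on top of the stool.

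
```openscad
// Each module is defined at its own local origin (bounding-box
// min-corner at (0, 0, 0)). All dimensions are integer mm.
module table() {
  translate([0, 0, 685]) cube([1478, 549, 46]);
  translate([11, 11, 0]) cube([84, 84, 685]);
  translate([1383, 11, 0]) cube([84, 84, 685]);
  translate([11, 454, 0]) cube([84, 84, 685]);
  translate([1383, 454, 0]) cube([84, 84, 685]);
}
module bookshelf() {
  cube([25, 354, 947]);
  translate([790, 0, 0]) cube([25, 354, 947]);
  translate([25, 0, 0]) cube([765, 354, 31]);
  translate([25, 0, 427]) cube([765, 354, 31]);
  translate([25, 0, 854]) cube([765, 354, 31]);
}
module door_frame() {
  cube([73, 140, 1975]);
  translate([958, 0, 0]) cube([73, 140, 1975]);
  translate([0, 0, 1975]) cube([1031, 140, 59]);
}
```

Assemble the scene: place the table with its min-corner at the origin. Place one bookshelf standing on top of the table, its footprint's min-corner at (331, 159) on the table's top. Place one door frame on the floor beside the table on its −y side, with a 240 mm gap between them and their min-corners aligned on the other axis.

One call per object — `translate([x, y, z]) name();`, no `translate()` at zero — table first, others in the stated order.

table();
translate([331, 159, 731]) bookshelf();
translate([0, -380, 0]) door_frame();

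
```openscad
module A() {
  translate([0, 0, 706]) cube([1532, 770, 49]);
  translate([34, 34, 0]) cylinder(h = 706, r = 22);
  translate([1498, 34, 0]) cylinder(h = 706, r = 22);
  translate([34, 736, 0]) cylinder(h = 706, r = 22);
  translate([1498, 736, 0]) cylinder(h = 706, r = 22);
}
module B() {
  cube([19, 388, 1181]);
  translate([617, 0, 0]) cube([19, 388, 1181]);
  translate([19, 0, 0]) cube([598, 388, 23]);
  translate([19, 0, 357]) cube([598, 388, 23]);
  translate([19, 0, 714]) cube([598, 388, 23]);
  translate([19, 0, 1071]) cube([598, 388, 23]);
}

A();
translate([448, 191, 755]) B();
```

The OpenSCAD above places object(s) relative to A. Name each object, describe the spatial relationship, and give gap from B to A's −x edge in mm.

A is a table. B is a bookshelf. The bookshelf is on top of the table, centred. The gap from the bookshelf to the table's −x edge is 448 mm.

The bookshelf's min-x is at 448; the table's min-x is 0; gap = 448 mm.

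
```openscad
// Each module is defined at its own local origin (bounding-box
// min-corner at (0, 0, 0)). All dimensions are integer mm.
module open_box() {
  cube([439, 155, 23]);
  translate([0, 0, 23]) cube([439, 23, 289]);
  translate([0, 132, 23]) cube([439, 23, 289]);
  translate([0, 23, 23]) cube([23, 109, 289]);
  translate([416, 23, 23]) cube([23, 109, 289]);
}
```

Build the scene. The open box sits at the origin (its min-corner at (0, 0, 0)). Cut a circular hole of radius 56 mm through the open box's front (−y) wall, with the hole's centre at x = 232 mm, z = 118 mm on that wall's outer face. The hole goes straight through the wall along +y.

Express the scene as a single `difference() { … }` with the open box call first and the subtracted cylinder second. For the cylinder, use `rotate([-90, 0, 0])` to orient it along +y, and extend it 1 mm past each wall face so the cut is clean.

difference() {
  open_box();
  translate([232, -1, 118]) rotate([-90, 0, 0]) cylinder(h = 25, r = 56);
}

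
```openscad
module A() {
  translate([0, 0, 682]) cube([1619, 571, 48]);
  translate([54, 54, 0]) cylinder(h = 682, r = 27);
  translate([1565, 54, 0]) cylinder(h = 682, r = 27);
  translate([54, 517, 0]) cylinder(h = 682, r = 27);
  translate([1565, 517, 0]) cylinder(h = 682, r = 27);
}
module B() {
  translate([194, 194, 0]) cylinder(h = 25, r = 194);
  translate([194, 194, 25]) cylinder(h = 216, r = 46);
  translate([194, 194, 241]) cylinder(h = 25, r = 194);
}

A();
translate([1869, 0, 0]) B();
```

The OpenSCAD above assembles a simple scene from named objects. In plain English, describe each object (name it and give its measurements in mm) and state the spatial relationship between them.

A is a table with a 1619×571 mm rectangular top, 48 mm thick, top surface at z = 730 mm, supported by four round legs of 54 mm diameter, each leg's bounding box inset 27 mm from the nearest pair of top edges, running from the floor.

B is a spool: two coaxial disc flanges of radius 194 mm and thickness 25 mm, joined by a core cylinder of radius 46 mm and height 216 mm. The lower flange rests on z = 0 and the three cylinders share a vertical axis.

The spool is on the floor beside the table on its +x side.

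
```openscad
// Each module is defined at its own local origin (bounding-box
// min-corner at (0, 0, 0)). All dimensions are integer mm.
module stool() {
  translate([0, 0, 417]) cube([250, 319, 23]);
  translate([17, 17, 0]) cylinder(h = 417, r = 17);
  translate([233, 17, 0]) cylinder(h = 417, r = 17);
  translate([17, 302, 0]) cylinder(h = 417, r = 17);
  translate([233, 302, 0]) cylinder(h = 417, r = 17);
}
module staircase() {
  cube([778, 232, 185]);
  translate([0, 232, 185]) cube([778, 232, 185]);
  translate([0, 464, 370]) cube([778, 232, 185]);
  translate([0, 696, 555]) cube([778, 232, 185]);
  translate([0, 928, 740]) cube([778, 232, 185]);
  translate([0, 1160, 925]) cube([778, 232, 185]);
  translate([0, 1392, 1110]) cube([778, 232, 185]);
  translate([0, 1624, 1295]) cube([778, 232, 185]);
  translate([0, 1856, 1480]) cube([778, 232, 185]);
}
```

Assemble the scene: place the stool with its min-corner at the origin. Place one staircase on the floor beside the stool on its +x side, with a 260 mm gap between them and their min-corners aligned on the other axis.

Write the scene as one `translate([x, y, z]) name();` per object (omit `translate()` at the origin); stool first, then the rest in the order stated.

stool();
translate([510, 0, 0]) staircase();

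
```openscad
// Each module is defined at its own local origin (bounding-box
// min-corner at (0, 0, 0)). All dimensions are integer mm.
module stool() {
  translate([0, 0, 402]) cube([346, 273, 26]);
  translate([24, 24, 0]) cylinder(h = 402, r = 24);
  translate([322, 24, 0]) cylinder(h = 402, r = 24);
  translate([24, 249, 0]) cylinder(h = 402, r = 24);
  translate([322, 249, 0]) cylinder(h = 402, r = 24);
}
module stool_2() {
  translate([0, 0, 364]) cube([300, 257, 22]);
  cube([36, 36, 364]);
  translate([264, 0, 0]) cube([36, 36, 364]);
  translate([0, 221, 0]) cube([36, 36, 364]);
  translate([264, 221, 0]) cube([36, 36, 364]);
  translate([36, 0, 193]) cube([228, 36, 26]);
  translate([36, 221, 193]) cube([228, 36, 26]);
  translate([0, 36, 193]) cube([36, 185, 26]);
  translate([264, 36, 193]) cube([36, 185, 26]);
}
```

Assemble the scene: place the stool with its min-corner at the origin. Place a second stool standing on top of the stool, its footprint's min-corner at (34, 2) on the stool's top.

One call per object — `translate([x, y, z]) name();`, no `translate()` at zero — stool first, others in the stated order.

stool();
translate([34, 2, 428]) stool_2();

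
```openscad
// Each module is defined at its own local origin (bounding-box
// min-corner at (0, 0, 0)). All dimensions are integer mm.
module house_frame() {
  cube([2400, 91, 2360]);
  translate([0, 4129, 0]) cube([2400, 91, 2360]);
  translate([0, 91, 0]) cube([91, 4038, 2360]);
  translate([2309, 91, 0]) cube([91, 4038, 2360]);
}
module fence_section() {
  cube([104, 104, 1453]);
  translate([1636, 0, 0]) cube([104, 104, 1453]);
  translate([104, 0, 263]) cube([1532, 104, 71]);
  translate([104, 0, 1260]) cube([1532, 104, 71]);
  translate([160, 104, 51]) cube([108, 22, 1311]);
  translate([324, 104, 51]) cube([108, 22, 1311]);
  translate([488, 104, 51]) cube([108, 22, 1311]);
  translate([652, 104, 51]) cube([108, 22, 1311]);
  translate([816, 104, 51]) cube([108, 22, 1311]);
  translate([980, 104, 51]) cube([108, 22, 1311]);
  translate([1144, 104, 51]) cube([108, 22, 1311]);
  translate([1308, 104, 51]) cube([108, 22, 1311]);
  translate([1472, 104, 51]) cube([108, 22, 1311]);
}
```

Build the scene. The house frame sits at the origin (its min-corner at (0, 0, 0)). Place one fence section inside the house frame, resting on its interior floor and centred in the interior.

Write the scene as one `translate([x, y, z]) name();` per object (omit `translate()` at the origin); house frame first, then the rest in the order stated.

house_frame();
translate([330, 2047, 0]) fence_section();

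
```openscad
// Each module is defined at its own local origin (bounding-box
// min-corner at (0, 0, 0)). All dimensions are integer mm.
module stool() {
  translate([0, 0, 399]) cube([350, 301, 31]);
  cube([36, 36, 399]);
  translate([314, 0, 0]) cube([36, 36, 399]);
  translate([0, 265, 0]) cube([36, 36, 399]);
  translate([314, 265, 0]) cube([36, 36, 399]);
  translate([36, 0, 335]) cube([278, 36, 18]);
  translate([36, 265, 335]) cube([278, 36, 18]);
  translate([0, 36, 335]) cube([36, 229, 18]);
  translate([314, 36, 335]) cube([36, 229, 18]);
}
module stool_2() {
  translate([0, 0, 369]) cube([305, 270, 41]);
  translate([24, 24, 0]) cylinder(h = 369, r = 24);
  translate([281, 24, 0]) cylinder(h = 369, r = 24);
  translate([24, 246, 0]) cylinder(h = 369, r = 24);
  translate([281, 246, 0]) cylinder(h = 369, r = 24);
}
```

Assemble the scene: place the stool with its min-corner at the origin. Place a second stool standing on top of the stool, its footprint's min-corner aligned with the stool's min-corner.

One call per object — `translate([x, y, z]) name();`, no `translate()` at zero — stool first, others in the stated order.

stool();
translate([0, 0, 430]) stool_2();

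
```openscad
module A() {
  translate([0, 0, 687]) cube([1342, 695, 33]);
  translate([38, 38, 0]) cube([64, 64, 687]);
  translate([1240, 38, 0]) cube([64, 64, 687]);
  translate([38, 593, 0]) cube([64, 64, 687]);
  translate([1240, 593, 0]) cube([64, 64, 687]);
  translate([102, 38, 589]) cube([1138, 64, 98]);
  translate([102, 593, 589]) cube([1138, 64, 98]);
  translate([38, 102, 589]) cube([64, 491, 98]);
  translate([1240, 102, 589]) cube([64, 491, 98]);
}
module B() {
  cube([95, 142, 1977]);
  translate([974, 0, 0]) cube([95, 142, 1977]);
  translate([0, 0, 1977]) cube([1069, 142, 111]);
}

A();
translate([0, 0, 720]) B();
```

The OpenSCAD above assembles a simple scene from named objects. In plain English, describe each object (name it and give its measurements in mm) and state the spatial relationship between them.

A is a table with a 1342×695 mm rectangular top, 33 mm thick, top surface at z = 720 mm, supported by four 64×64 mm square legs, each inset 38 mm from the nearest pair of top edges, running from the floor. Four apron rails, 64 mm thick and 98 mm tall, run between adjacent legs with their top edges flush with the underside of the top and their outer faces flush with the legs' outer faces.

B is a rectangular door frame: two vertical jambs of 95×142 mm section, 1977 mm tall, with a clear opening 879 mm wide between their inner faces. A header 111 mm tall and 142 mm deep lies on top of the jambs and spans the full outside width.

The door frame is on top of the table.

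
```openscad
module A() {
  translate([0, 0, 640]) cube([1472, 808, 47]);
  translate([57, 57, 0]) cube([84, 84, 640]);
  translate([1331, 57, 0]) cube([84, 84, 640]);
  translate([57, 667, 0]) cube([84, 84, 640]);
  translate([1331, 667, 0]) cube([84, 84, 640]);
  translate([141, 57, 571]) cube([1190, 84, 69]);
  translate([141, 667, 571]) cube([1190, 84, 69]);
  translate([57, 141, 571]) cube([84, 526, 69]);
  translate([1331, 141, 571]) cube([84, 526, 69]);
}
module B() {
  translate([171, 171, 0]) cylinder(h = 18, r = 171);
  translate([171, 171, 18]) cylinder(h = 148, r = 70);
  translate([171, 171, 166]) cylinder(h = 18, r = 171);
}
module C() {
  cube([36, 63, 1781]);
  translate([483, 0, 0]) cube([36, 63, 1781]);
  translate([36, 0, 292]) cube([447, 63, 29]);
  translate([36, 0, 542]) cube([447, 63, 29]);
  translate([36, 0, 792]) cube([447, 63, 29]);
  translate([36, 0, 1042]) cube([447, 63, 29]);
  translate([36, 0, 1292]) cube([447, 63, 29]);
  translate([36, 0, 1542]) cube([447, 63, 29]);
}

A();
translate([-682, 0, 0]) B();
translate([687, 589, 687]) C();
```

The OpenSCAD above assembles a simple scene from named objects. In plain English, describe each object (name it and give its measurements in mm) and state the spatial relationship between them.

A is a rectangular dining table. The top is 1472×808×47 mm with its upper surface at z = 687 mm. It stands on four 84×84 mm square legs, each inset 57 mm from the nearest pair of top edges, running from the floor to the underside of the top. Four apron rails, 84 mm thick and 69 mm tall, run between adjacent legs with their top edges flush with the underside of the top and their outer faces flush with the legs' outer faces.

B is a spool: two coaxial disc flanges of radius 171 mm and thickness 18 mm, joined by a core cylinder of radius 70 mm and height 148 mm. The lower flange rests on z = 0 and the three cylinders share a vertical axis.

C is a wooden ladder with two side rails of 36×63 mm section and 1781 mm height, set 519 mm apart overall. Between them run 6 rectangular rungs (63 mm deep, 29 mm thick), front faces flush with the rails' −y face. The bottom of the first rung is 292 mm above the floor and each subsequent rung is 250 mm higher than the one below.

The spool is on the floor beside the table on its −x side. The ladder is on top of the table.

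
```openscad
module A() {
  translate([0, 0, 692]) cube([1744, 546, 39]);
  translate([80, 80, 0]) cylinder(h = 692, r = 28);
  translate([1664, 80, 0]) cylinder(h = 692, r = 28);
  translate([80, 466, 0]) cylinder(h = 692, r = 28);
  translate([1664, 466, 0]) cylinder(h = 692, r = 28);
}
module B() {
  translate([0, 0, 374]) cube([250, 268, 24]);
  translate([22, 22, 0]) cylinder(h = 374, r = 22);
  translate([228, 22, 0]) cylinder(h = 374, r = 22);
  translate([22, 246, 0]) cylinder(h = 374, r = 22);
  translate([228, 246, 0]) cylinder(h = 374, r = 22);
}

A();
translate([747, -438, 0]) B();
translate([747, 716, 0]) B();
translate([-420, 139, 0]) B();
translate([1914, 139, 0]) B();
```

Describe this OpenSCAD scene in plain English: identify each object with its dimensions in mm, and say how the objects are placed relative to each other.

A is a table: top 1744 mm (x) × 546 mm (y), 39 mm thick, upper face at z = 731 mm, on four round legs of 56 mm diameter, each leg's bounding box inset 52 mm from the nearest pair of top edges, running from z = 0 to the bottom of the top.

B is a simple wooden stool: a rectangular seat 250 mm (x) by 268 mm (y), 24 mm thick, top face at z = 398 mm, on four round legs, each 44 mm in diameter. The legs rest on z = 0, each leg's axis is inset half a diameter from the nearest pair of seat edges (so the leg's bounding box is flush with the corner).

Four stools sit around the table at the −y, +y, −x, +x sides.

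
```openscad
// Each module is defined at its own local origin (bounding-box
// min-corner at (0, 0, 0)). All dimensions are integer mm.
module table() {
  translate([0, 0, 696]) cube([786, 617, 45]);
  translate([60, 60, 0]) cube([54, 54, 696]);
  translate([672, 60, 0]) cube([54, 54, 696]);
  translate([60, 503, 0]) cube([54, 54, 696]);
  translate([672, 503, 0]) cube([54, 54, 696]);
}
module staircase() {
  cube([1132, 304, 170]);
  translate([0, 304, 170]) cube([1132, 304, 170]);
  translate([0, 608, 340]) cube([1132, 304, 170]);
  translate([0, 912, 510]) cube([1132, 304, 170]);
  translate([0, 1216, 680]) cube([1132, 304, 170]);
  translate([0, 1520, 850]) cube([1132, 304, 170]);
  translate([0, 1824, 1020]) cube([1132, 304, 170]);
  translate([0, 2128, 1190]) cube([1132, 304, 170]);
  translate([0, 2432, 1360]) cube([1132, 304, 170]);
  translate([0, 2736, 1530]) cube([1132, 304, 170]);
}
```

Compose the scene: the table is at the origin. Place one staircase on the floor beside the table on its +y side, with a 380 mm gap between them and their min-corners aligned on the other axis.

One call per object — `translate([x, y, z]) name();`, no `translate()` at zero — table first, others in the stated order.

table();
translate([0, 997, 0]) staircase();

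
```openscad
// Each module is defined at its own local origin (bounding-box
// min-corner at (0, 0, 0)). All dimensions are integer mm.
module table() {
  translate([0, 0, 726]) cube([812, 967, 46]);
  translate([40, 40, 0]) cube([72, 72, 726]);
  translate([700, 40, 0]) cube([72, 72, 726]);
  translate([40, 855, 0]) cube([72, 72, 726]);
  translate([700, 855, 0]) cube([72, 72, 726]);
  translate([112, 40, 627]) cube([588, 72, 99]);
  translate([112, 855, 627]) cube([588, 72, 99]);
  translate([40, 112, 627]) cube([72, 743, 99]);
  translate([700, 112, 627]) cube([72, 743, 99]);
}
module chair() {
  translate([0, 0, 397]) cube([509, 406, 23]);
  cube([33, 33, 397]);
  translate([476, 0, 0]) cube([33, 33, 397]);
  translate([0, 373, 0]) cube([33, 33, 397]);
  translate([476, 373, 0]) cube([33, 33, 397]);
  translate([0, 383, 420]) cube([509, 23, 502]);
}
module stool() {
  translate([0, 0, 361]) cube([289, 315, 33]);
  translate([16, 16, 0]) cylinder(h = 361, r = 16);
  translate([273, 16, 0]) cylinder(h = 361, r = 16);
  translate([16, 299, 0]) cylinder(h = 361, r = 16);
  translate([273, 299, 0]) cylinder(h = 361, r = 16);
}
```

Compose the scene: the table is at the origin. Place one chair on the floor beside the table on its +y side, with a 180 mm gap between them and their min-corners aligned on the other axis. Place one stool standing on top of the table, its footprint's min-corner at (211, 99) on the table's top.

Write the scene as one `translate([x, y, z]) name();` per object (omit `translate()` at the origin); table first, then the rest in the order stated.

table();
translate([0, 1147, 0]) chair();
translate([211, 99, 772]) stool();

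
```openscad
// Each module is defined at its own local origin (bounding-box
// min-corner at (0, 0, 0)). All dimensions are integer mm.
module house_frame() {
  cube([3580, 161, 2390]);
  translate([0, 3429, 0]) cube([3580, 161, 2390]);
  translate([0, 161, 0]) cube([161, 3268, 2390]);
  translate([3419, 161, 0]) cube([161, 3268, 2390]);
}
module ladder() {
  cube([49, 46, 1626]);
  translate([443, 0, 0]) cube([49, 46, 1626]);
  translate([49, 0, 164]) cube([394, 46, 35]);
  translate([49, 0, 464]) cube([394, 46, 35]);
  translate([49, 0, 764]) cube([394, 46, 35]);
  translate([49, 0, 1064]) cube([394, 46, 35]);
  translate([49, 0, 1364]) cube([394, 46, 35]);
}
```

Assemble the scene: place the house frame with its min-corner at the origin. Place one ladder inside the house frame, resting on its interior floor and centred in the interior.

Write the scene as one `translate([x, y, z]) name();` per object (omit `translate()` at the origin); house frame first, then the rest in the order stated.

house_frame();
translate([1544, 1772, 0]) ladder();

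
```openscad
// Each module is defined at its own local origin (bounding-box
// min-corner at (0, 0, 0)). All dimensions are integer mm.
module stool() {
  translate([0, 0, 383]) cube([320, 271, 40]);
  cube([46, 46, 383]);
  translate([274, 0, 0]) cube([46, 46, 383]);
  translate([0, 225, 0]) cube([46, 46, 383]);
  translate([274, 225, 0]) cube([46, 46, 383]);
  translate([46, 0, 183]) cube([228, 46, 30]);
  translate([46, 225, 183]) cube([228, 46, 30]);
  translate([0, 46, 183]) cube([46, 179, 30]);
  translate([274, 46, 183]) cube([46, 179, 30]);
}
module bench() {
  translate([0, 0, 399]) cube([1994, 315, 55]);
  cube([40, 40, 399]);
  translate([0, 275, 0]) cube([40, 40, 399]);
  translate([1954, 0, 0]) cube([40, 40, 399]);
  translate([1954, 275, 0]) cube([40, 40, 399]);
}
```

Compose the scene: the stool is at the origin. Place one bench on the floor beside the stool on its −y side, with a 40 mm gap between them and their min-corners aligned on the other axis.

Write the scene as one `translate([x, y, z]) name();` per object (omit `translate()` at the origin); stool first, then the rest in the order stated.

stool();
translate([0, -355, 0]) bench();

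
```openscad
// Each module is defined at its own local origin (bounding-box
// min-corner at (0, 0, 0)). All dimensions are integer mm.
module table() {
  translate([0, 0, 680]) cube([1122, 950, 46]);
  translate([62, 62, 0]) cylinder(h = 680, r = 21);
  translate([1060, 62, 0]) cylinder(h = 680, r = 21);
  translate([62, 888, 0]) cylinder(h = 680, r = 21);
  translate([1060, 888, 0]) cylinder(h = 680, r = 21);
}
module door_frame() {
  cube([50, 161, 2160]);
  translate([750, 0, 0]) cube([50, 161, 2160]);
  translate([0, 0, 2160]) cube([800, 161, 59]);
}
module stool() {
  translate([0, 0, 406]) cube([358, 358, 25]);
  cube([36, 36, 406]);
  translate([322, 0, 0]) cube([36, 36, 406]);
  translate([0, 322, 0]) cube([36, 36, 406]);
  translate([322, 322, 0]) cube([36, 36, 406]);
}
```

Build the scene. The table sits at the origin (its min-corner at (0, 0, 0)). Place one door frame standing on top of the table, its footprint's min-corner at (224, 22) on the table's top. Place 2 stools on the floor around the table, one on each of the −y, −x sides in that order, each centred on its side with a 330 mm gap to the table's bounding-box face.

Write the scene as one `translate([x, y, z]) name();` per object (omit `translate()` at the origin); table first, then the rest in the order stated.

table();
translate([224, 22, 726]) door_frame();
translate([382, -688, 0]) stool();
translate([-688, 296, 0]) stool();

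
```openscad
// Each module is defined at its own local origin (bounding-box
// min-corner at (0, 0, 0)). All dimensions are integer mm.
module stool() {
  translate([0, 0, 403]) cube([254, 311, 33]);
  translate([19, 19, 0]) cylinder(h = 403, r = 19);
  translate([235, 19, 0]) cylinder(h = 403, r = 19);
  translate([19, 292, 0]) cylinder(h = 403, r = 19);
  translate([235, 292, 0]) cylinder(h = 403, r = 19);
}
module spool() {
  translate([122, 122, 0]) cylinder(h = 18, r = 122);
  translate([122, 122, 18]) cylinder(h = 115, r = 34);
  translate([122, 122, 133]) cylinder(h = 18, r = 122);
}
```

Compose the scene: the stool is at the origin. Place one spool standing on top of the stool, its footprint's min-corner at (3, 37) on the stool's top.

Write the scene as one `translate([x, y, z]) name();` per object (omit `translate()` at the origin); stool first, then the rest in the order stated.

stool();
translate([3, 37, 436]) spool();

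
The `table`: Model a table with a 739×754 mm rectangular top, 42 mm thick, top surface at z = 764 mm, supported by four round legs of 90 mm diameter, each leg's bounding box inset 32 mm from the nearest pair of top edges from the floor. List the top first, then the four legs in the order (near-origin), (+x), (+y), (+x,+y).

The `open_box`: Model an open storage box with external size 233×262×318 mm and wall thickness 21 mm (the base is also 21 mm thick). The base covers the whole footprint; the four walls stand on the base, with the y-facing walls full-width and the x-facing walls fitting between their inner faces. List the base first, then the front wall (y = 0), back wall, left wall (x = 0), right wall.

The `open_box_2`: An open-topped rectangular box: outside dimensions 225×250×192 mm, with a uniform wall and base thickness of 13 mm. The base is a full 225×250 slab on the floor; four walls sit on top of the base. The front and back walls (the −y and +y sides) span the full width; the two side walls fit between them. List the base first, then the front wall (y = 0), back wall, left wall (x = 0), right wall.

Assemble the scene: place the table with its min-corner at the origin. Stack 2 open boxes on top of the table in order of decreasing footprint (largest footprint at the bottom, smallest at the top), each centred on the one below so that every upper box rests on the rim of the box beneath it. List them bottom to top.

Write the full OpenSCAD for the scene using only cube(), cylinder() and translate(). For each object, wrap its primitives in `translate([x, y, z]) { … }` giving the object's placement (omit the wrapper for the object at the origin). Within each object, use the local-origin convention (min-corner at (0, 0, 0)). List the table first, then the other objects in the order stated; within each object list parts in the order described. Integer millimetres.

translate([0, 0, 722]) cube([739, 754, 42]);
translate([77, 77, 0]) cylinder(h = 722, r = 45);
translate([662, 77, 0]) cylinder(h = 722, r = 45);
translate([77, 677, 0]) cylinder(h = 722, r = 45);
translate([662, 677, 0]) cylinder(h = 722, r = 45);
translate([253, 246, 764]) {
  cube([233, 262, 21]);
  translate([0, 0, 21]) cube([233, 21, 297]);
  translate([0, 241, 21]) cube([233, 21, 297]);
  translate([0, 21, 21]) cube([21, 220, 297]);
  translate([212, 21, 21]) cube([21, 220, 297]);
}
translate([257, 252, 1082]) {
  cube([225, 250, 13]);
  translate([0, 0, 13]) cube([225, 13, 179]);
  translate([0, 237, 13]) cube([225, 13, 179]);
  translate([0, 13, 13]) cube([13, 224, 179]);
  translate([212, 13, 13]) cube([13, 224, 179]);
}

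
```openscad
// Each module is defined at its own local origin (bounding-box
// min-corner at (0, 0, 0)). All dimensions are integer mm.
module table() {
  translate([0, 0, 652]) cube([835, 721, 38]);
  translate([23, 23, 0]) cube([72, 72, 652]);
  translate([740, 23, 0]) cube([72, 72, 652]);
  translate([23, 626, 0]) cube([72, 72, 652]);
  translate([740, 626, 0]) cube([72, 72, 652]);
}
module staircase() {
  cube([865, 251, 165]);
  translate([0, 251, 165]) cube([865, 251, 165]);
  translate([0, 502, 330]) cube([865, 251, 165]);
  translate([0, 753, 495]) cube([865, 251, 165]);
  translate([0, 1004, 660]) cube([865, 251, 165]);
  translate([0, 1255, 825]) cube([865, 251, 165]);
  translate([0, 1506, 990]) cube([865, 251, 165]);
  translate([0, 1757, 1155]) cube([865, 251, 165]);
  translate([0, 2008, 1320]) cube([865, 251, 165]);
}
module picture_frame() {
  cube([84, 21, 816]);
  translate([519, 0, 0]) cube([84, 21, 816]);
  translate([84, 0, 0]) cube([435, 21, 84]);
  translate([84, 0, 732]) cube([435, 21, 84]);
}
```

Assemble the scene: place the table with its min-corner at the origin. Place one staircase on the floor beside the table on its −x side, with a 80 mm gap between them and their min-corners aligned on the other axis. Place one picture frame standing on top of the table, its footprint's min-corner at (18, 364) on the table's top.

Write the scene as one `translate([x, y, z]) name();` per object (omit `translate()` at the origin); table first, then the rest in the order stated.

table();
translate([-945, 0, 0]) staircase();
translate([18, 364, 690]) picture_frame();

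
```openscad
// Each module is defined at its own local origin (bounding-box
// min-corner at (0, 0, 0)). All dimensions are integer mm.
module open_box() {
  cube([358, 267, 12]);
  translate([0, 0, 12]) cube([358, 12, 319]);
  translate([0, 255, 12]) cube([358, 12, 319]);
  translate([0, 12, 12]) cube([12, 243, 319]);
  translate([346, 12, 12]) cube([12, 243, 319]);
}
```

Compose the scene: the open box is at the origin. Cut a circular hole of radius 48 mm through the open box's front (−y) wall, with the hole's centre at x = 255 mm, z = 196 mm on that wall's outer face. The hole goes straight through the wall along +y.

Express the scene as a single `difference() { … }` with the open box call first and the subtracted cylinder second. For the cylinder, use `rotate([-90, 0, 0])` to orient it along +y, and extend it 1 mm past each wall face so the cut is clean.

difference() {
  open_box();
  translate([255, -1, 196]) rotate([-90, 0, 0]) cylinder(h = 14, r = 48);
}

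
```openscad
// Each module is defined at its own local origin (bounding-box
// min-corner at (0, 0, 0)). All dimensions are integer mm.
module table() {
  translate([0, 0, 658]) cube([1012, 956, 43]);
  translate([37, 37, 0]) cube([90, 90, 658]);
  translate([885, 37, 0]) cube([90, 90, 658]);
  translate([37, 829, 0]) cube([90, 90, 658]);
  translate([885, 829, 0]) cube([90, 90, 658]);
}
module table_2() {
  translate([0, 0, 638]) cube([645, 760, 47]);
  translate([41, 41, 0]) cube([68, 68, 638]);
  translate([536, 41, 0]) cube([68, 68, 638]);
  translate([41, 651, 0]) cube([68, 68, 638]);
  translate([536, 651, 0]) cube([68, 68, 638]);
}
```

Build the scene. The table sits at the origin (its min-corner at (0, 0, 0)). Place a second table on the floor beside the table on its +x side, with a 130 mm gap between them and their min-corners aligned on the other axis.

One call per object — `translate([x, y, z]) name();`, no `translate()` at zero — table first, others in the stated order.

table();
translate([1142, 0, 0]) table_2();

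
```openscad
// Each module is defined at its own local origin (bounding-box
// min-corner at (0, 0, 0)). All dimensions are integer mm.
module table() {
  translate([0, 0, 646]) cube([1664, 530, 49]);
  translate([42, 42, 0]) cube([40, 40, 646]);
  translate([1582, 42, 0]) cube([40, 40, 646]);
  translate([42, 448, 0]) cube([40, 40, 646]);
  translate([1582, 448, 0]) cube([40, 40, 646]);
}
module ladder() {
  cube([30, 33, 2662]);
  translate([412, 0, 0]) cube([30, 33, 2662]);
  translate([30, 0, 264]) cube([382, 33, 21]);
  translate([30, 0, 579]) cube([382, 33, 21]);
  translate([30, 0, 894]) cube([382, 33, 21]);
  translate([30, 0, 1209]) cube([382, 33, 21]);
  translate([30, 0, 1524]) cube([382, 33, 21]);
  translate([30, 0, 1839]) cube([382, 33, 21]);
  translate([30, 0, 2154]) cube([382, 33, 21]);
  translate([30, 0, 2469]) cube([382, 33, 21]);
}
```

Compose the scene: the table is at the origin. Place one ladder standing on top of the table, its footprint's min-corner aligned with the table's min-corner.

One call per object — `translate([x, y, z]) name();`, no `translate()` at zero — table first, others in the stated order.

table();
translate([0, 0, 695]) ladder();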